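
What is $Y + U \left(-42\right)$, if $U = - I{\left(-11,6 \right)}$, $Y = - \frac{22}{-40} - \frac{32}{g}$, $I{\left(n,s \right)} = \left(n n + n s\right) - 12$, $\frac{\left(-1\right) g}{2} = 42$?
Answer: $\frac{758911}{420} \approx 1806.9$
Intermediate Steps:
$g = -84$ ($g = \left(-2\right) 42 = -84$)
$I{\left(n,s \right)} = -12 + n^{2} + n s$ ($I{\left(n,s \right)} = \left(n^{2} + n s\right) - 12 = -12 + n^{2} + n s$)
$Y = \frac{391}{420}$ ($Y = - \frac{22}{-40} - \frac{32}{-84} = \left(-22\right) \left(- \frac{1}{40}\right) - - \frac{8}{21} = \frac{11}{20} + \frac{8}{21} = \frac{391}{420} \approx 0.93095$)
$U = -43$ ($U = - (-12 + \left(-11\right)^{2} - 66) = - (-12 + 121 - 66) = \left(-1\right) 43 = -43$)
$Y + U \left(-42\right) = \frac{391}{420} - -1806 = \frac{391}{420} + 1806 = \frac{758911}{420}$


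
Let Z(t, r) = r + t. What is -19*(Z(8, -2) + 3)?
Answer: -171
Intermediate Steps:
-19*(Z(8, -2) + 3) = -19*((-2 + 8) + 3) = -19*(6 + 3) = -19*9 = -171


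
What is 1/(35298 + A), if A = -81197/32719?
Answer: 32719/1154834065 ≈ 2.8332e-5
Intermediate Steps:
A = -81197/32719 (A = -81197*1/32719 = -81197/32719 ≈ -2.4816)
1/(35298 + A) = 1/(35298 - 81197/32719) = 1/(1154834065/32719) = 32719/1154834065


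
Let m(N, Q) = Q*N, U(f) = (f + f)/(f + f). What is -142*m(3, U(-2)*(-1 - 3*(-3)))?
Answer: -3408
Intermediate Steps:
U(f) = 1 (U(f) = (2*f)/((2*f)) = (2*f)*(1/(2*f)) = 1)
m(N, Q) = N*Q
-142*m(3, U(-2)*(-1 - 3*(-3))) = -426*1*(-1 - 3*(-3)) = -426*1*(-1 + 9) = -426*1*8 = -426*8 = -142*24 = -3408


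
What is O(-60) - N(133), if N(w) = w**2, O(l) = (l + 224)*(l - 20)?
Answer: -30809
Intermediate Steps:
O(l) = (-20 + l)*(224 + l) (O(l) = (224 + l)*(-20 + l) = (-20 + l)*(224 + l))
O(-60) - N(133) = (-4480 + (-60)**2 + 204*(-60)) - 1*133**2 = (-4480 + 3600 - 12240) - 1*17689 = -13120 - 17689 = -30809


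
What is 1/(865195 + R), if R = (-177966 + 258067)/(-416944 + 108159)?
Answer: 308785/267159157974 ≈ 1.1558e-6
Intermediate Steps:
R = -80101/308785 (R = 80101/(-308785) = 80101*(-1/308785) = -80101/308785 ≈ -0.25941)
1/(865195 + R) = 1/(865195 - 80101/308785) = 1/(267159157974/308785) = 308785/267159157974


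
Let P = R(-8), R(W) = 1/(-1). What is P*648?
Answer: -648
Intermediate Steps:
R(W) = -1
P = -1
P*648 = -1*648 = -648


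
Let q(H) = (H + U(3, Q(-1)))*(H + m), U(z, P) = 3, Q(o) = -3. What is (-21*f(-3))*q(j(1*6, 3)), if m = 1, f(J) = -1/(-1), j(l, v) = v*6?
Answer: -8379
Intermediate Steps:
j(l, v) = 6*v
f(J) = 1 (f(J) = -1*(-1) = 1)
q(H) = (1 + H)*(3 + H) (q(H) = (H + 3)*(H + 1) = (3 + H)*(1 + H) = (1 + H)*(3 + H))
(-21*f(-3))*q(j(1*6, 3)) = (-21*1)*(3 + (6*3)² + 4*(6*3)) = -21*(3 + 18² + 4*18) = -21*(3 + 324 + 72) = -21*399 = -8379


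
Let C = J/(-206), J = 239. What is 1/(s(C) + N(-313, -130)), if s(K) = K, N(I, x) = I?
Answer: -206/64717 ≈ -0.0031831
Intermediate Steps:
C = -239/206 (C = 239/(-206) = 239*(-1/206) = -239/206 ≈ -1.1602)
1/(s(C) + N(-313, -130)) = 1/(-239/206 - 313) = 1/(-64717/206) = -206/64717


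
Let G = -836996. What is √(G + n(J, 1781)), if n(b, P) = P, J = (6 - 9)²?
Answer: I*√835215 ≈ 913.9*I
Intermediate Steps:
J = 9 (J = (-3)² = 9)
√(G + n(J, 1781)) = √(-836996 + 1781) = √(-835215) = I*√835215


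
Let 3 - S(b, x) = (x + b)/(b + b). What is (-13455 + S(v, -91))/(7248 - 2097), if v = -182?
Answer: -17937/6868 ≈ -2.6117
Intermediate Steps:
S(b, x) = 3 - (b + x)/(2*b) (S(b, x) = 3 - (x + b)/(b + b) = 3 - (b + x)/(2*b))
(-13455 + S(v, -91))/(7248 - 2097) = (-13455 + (1/2)*(-1*(-91) + 5*(-182))/(-182))/(7248 - 2097) = (-13455 + (1/2)*(-1/182)*(91 - 910))/5151 = (-13455 + (1/2)*(-1/182)*(-819))*(1/5151) = (-13455 + 9/4)*(1/5151) = -53811/4*1/5151 = -17937/6868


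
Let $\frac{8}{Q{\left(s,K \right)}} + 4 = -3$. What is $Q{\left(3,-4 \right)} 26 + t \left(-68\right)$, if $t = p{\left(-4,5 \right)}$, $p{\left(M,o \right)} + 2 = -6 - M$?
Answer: $\frac{1696}{7} \approx 242.29$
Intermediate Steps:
$Q{\left(s,K \right)} = - \frac{8}{7}$ ($Q{\left(s,K \right)} = \frac{8}{-4 - 3} = \frac{8}{-7} = 8 \left(- \frac{1}{7}\right) = - \frac{8}{7}$)
$p{\left(M,o \right)} = -8 - M$ ($p{\left(M,o \right)} = -2 - \left(6 + M\right) = -8 - M$)
$t = -4$ ($t = -8 - -4 = -8 + 4 = -4$)
$Q{\left(3,-4 \right)} 26 + t \left(-68\right) = \left(- \frac{8}{7}\right) 26 - -272 = - \frac{208}{7} + 272 = \frac{1696}{7}$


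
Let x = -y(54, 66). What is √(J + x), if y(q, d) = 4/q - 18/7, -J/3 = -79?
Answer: √950565/63 ≈ 15.476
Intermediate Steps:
J = 237 (J = -3*(-79) = 237)
y(q, d) = -18/7 + 4/q (y(q, d) = 4/q - 18*⅐ = 4/q - 18/7 = -18/7 + 4/q)
x = 472/189 (x = -(-18/7 + 4/54) = -(-18/7 + 4*(1/54)) = -(-18/7 + 2/27) = -1*(-472/189) = 472/189 ≈ 2.4974)
√(J + x) = √(237 + 472/189) = √(45265/189) = √950565/63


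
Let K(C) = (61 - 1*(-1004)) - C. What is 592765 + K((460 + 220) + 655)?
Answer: 592495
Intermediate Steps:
K(C) = 1065 - C (K(C) = (61 + 1004) - C = 1065 - C)
592765 + K((460 + 220) + 655) = 592765 + (1065 - ((460 + 220) + 655)) = 592765 + (1065 - (680 + 655)) = 592765 + (1065 - 1*1335) = 592765 + (1065 - 1335) = 592765 - 270 = 592495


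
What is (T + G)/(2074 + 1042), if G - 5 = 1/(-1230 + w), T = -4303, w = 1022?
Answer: -893985/648128 ≈ -1.3793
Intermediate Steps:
G = 1039/208 (G = 5 + 1/(-1230 + 1022) = 5 + 1/(-208) = 5 - 1/208 = 1039/208 ≈ 4.9952)
(T + G)/(2074 + 1042) = (-4303 + 1039/208)/(2074 + 1042) = -893985/208/3116 = -893985/208*1/3116 = -893985/648128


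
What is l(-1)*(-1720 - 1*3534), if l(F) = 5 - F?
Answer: -31524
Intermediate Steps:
l(-1)*(-1720 - 1*3534) = (5 - 1*(-1))*(-1720 - 1*3534) = (5 + 1)*(-1720 - 3534) = 6*(-5254) = -31524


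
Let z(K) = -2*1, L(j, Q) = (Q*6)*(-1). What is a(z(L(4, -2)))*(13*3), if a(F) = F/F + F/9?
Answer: 91/3 ≈ 30.333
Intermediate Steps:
L(j, Q) = -6*Q (L(j, Q) = (6*Q)*(-1) = -6*Q)
z(K) = -2
a(F) = 1 + F/9 (a(F) = 1 + F*(⅑) = 1 + F/9)
a(z(L(4, -2)))*(13*3) = (1 + (⅑)*(-2))*(13*3) = (1 - 2/9)*39 = (7/9)*39 = 91/3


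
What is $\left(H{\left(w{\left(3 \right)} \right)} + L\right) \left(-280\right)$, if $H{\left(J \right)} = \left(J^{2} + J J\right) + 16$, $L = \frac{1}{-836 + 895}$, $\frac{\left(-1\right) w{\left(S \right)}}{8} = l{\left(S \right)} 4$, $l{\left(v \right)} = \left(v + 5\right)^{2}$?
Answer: $- \frac{138580068760}{59} \approx -2.3488 \cdot 10^{9}$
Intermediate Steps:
$l{\left(v \right)} = \left(5 + v\right)^{2}$
$w{\left(S \right)} = - 32 \left(5 + S\right)^{2}$ ($w{\left(S \right)} = - 8 \left(5 + S\right)^{2} \cdot 4 = - 8 \cdot 4 \left(5 + S\right)^{2} = - 32 \left(5 + S\right)^{2}$)
$L = \frac{1}{59} \approx 0.016949$
$H{\left(J \right)} = 16 + 2 J^{2}$ ($H{\left(J \right)} = \left(J^{2} + J^{2}\right) + 16 = 2 J^{2} + 16 = 16 + 2 J^{2}$)
$\left(H{\left(w{\left(3 \right)} \right)} + L\right) \left(-280\right) = \left(\left(16 + 2 \left(- 32 \left(5 + 3\right)^{2}\right)^{2}\right) + \frac{1}{59}\right) \left(-280\right) = \left(\left(16 + 2 \left(- 32 \cdot 8^{2}\right)^{2}\right) + \frac{1}{59}\right) \left(-280\right) = \left(\left(16 + 2 \left(\left(-32\right) 64\right)^{2}\right) + \frac{1}{59}\right) \left(-280\right) = \left(\left(16 + 2 \left(-2048\right)^{2}\right) + \frac{1}{59}\right) \left(-280\right) = \left(\left(16 + 2 \cdot 4194304\right) + \frac{1}{59}\right) \left(-280\right) = \left(\left(16 + 8388608\right) + \frac{1}{59}\right) \left(-280\right) = \left(8388624 + \frac{1}{59}\right) \left(-280\right) = \frac{494928817}{59} \left(-280\right) = - \frac{138580068760}{59}$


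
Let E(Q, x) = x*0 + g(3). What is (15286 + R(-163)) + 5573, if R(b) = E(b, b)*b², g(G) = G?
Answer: 100566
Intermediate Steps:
E(Q, x) = 3 (E(Q, x) = x*0 + 3 = 0 + 3 = 3)
R(b) = 3*b²
(15286 + R(-163)) + 5573 = (15286 + 3*(-163)²) + 5573 = (15286 + 3*26569) + 5573 = (15286 + 79707) + 5573 = 94993 + 5573 = 100566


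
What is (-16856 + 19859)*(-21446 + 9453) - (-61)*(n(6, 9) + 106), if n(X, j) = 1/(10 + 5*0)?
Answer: -360085069/10 ≈ -3.6009e+7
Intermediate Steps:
n(X, j) = 1/10 (n(X, j) = 1/(10 + 0) = 1/10)
(-16856 + 19859)*(-21446 + 9453) - (-61)*(n(6, 9) + 106) = (-16856 + 19859)*(-21446 + 9453) - (-61)*(1/10 + 106) = 3003*(-11993) - (-61)*1061/10 = -36014979 - 1*(-64721/10) = -36014979 + 64721/10 = -360085069/10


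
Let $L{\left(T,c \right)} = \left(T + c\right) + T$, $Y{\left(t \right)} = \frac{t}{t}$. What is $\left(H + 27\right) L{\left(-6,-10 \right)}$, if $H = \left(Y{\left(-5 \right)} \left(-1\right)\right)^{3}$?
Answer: $-572$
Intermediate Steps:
$Y{\left(t \right)} = 1$
$L{\left(T,c \right)} = c + 2 T$
$H = -1$ ($H = \left(1 \left(-1\right)\right)^{3} = \left(-1\right)^{3} = -1$)
$\left(H + 27\right) L{\left(-6,-10 \right)} = \left(-1 + 27\right) \left(-10 + 2 \left(-6\right)\right) = 26 \left(-10 - 12\right) = 26 \left(-22\right) = -572$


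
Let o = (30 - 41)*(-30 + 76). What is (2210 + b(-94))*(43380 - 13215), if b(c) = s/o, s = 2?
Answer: 16866126285/253 ≈ 6.6665e+7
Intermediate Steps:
o = -506 (o = -11*46 = -506)
b(c) = -1/253 (b(c) = 2/(-506) = 2*(-1/506) = -1/253)
(2210 + b(-94))*(43380 - 13215) = (2210 - 1/253)*(43380 - 13215) = (559129/253)*30165 = 16866126285/253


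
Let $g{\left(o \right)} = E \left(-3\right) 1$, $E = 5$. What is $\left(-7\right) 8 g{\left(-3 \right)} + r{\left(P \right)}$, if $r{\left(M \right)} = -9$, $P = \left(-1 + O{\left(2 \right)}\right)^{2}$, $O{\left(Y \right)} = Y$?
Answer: $831$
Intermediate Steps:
$g{\left(o \right)} = -15$ ($g{\left(o \right)} = 5 \left(-3\right) 1 = \left(-15\right) 1 = -15$)
$P = 1$ ($P = \left(-1 + 2\right)^{2} = 1^{2} = 1$)
$\left(-7\right) 8 g{\left(-3 \right)} + r{\left(P \right)} = \left(-7\right) 8 \left(-15\right) - 9 = \left(-56\right) \left(-15\right) - 9 = 840 - 9 = 831$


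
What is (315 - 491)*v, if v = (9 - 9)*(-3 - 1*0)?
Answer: 0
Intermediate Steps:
v = 0 (v = 0*(-3 + 0) = 0*(-3) = 0)
(315 - 491)*v = (315 - 491)*0 = -176*0 = 0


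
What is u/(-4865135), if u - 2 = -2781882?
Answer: 556376/973027 ≈ 0.57180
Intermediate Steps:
u = -2781880 (u = 2 - 2781882 = -2781880)
u/(-4865135) = -2781880/(-4865135) = -2781880*(-1/4865135) = 556376/973027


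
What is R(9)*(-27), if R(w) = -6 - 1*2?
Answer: 216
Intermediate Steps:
R(w) = -8 (R(w) = -6 - 2 = -8)
R(9)*(-27) = -8*(-27) = 216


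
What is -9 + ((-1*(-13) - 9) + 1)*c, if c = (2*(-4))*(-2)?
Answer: 71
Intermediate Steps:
c = 16 (c = -8*(-2) = 16)
-9 + ((-1*(-13) - 9) + 1)*c = -9 + ((-1*(-13) - 9) + 1)*16 = -9 + ((13 - 9) + 1)*16 = -9 + (4 + 1)*16 = -9 + 5*16 = -9 + 80 = 71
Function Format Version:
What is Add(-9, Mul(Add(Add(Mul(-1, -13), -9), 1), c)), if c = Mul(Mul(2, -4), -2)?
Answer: 71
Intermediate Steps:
c = 16 (c = Mul(-8, -2) = 16)
Add(-9, Mul(Add(Add(Mul(-1, -13), -9), 1), c)) = Add(-9, Mul(Add(Add(Mul(-1, -13), -9), 1), 16)) = Add(-9, Mul(Add(Add(13, -9), 1), 16)) = Add(-9, Mul(Add(4, 1), 16)) = Add(-9, Mul(5, 16)) = Add(-9, 80) = 71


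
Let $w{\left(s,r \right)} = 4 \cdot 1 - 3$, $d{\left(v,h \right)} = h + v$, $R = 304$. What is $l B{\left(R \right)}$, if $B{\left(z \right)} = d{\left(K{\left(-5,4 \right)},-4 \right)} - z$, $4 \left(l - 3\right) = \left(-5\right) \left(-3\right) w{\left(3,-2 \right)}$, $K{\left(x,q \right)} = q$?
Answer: $-2052$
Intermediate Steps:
$w{\left(s,r \right)} = 1$ ($w{\left(s,r \right)} = 4 - 3 = 1$)
$l = \frac{27}{4}$ ($l = 3 + \frac{\left(-5\right) \left(-3\right) 1}{4} = 3 + \frac{15 \cdot 1}{4} = 3 + \frac{1}{4} \cdot 15 = 3 + \frac{15}{4} = \frac{27}{4} \approx 6.75$)
$B{\left(z \right)} = - z$ ($B{\left(z \right)} = \left(-4 + 4\right) - z = 0 - z = - z$)
$l B{\left(R \right)} = \frac{27 \left(\left(-1\right) 304\right)}{4} = \frac{27}{4} \left(-304\right) = -2052$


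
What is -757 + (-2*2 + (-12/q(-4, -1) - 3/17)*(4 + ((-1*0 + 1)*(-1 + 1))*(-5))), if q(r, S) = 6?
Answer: -13085/17 ≈ -769.71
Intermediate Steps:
-757 + (-2*2 + (-12/q(-4, -1) - 3/17)*(4 + ((-1*0 + 1)*(-1 + 1))*(-5))) = -757 + (-2*2 + (-12/6 - 3/17)*(4 + ((-1*0 + 1)*(-1 + 1))*(-5))) = -757 + (-4 + (-12*1/6 - 3*1/17)*(4 + ((0 + 1)*0)*(-5))) = -757 + (-4 + (-2 - 3/17)*(4 + (1*0)*(-5))) = -757 + (-4 - 37*(4 + 0*(-5))/17) = -757 + (-4 - 37*(4 + 0)/17) = -757 + (-4 - 37/17*4) = -757 + (-4 - 148/17) = -757 - 216/17 = -13085/17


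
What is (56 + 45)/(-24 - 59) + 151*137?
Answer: 1716920/83 ≈ 20686.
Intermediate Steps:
(56 + 45)/(-24 - 59) + 151*137 = 101/(-83) + 20687 = 101*(-1/83) + 20687 = -101/83 + 20687 = 1716920/83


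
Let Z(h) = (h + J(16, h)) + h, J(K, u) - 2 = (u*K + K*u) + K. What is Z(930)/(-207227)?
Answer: -31638/207227 ≈ -0.15267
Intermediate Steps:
J(K, u) = 2 + K + 2*K*u (J(K, u) = 2 + ((u*K + K*u) + K) = 2 + ((K*u + K*u) + K) = 2 + (2*K*u + K) = 2 + (K + 2*K*u) = 2 + K + 2*K*u)
Z(h) = 18 + 34*h (Z(h) = (h + (2 + 16 + 2*16*h)) + h = (h + (2 + 16 + 32*h)) + h = (h + (18 + 32*h)) + h = (18 + 33*h) + h = 18 + 34*h)
Z(930)/(-207227) = (18 + 34*930)/(-207227) = (18 + 31620)*(-1/207227) = 31638*(-1/207227) = -31638/207227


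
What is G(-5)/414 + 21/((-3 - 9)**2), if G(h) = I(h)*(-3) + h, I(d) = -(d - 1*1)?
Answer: 13/144 ≈ 0.090278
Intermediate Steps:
I(d) = 1 - d (I(d) = -(d - 1) = -(-1 + d) = 1 - d)
G(h) = -3 + 4*h (G(h) = (1 - h)*(-3) + h = (-3 + 3*h) + h = -3 + 4*h)
G(-5)/414 + 21/((-3 - 9)**2) = (-3 + 4*(-5))/414 + 21/((-3 - 9)**2) = (-3 - 20)*(1/414) + 21/((-12)**2) = -23*1/414 + 21/144 = -1/18 + 21*(1/144) = -1/18 + 7/48 = 13/144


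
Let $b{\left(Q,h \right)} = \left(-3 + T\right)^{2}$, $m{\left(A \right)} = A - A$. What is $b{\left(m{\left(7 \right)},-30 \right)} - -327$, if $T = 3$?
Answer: $327$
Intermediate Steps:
$m{\left(A \right)} = 0$
$b{\left(Q,h \right)} = 0$ ($b{\left(Q,h \right)} = \left(-3 + 3\right)^{2} = 0^{2} = 0$)
$b{\left(m{\left(7 \right)},-30 \right)} - -327 = 0 - -327 = 0 + 327 = 327$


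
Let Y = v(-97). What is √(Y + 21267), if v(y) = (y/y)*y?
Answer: √21170 ≈ 145.50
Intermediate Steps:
v(y) = y (v(y) = 1*y = y)
Y = -97
√(Y + 21267) = √(-97 + 21267) = √21170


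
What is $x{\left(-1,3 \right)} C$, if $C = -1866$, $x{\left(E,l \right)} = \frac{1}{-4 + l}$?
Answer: $1866$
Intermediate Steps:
$x{\left(-1,3 \right)} C = \frac{1}{-4 + 3} \left(-1866\right) = \frac{1}{-1} \left(-1866\right) = \left(-1\right) \left(-1866\right) = 1866$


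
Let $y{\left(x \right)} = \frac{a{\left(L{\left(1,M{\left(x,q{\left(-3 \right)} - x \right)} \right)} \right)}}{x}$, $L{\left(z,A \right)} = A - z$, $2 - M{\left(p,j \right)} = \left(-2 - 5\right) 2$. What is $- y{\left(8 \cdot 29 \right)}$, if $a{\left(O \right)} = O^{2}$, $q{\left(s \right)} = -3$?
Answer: $- \frac{225}{232} \approx -0.96983$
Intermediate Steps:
$M{\left(p,j \right)} = 16$ ($M{\left(p,j \right)} = 2 - \left(-2 - 5\right) 2 = 2 - \left(-7\right) 2 = 2 - -14 = 2 + 14 = 16$)
$y{\left(x \right)} = \frac{225}{x}$ ($y{\left(x \right)} = \frac{\left(16 - 1\right)^{2}}{x} = \frac{15^{2}}{x} = \frac{225}{x}$)
$- y{\left(8 \cdot 29 \right)} = - \frac{225}{8 \cdot 29} = - \frac{225}{232}$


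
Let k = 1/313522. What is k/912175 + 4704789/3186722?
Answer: 30579731001309838/20712746424063925 ≈ 1.4764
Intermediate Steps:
k = 1/313522 ≈ 3.1896e-6
k/912175 + 4704789/3186722 = (1/313522)/912175 + 4704789/3186722 = (1/313522)*(1/912175) + 4704789*(1/3186722) = 1/285986930350 + 4704789/3186722 = 30579731001309838/20712746424063925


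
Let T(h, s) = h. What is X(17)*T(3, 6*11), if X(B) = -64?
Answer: -192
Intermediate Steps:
X(17)*T(3, 6*11) = -64*3 = -192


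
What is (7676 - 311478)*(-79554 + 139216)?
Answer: -18125434924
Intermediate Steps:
(7676 - 311478)*(-79554 + 139216) = -303802*59662 = -18125434924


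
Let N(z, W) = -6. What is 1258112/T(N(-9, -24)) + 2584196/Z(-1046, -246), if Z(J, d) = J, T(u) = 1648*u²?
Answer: -1187493712/484821 ≈ -2449.3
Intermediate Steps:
1258112/T(N(-9, -24)) + 2584196/Z(-1046, -246) = 1258112/((1648*(-6)²)) + 2584196/(-1046) = 1258112/((1648*36)) + 2584196*(-1/1046) = 1258112/59328 - 1292098/523 = 1258112*(1/59328) - 1292098/523 = 19658/927 - 1292098/523 = -1187493712/484821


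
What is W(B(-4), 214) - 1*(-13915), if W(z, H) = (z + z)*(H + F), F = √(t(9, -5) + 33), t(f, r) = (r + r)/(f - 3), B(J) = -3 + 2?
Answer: 13487 - 2*√282/3 ≈ 13476.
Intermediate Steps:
B(J) = -1
t(f, r) = 2*r/(-3 + f) (t(f, r) = (2*r)/(-3 + f) = 2*r/(-3 + f))
F = √282/3 (F = √(2*(-5)/(-3 + 9) + 33) = √(2*(-5)/6 + 33) = √(2*(-5)*(⅙) + 33) = √(-5/3 + 33) = √(94/3) = √282/3 ≈ 5.5976)
W(z, H) = 2*z*(H + √282/3) (W(z, H) = (z + z)*(H + √282/3) = (2*z)*(H + √282/3) = 2*z*(H + √282/3))
W(B(-4), 214) - 1*(-13915) = (⅔)*(-1)*(√282 + 3*214) - 1*(-13915) = (⅔)*(-1)*(√282 + 642) + 13915 = (⅔)*(-1)*(642 + √282) + 13915 = (-428 - 2*√282/3) + 13915 = 13487 - 2*√282/3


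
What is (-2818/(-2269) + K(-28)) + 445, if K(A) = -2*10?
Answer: 967143/2269 ≈ 426.24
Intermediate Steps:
K(A) = -20
(-2818/(-2269) + K(-28)) + 445 = (-2818/(-2269) - 20) + 445 = (-2818*(-1/2269) - 20) + 445 = (2818/2269 - 20) + 445 = -42562/2269 + 445 = 967143/2269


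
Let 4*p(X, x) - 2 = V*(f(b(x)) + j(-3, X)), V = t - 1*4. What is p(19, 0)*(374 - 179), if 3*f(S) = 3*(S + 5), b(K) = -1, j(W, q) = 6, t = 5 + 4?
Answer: 2535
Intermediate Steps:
t = 9
f(S) = 5 + S (f(S) = (3*(S + 5))/3 = (3*(5 + S))/3 = (15 + 3*S)/3 = 5 + S)
V = 5 (V = 9 - 1*4 = 9 - 4 = 5)
p(X, x) = 13 (p(X, x) = ½ + (5*((5 - 1) + 6))/4 = ½ + (5*(4 + 6))/4 = ½ + (5*10)/4 = ½ + (¼)*50 = ½ + 25/2 = 13)
p(19, 0)*(374 - 179) = 13*(374 - 179) = 13*195 = 2535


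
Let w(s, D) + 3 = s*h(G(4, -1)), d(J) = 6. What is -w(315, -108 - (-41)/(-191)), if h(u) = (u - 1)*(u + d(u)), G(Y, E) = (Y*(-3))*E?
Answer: -62367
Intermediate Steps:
G(Y, E) = -3*E*Y (G(Y, E) = (-3*Y)*E = -3*E*Y)
h(u) = (-1 + u)*(6 + u) (h(u) = (u - 1)*(u + 6) = (-1 + u)*(6 + u))
w(s, D) = -3 + 198*s (w(s, D) = -3 + s*(-6 + (-3*(-1)*4)**2 + 5*(-3*(-1)*4)) = -3 + s*(-6 + 12**2 + 5*12) = -3 + s*(-6 + 144 + 60) = -3 + s*198 = -3 + 198*s)
-w(315, -108 - (-41)/(-191)) = -(-3 + 198*315) = -(-3 + 62370) = -1*62367 = -62367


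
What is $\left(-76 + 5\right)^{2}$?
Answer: $5041$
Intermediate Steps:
$\left(-76 + 5\right)^{2} = \left(-71\right)^{2} = 5041$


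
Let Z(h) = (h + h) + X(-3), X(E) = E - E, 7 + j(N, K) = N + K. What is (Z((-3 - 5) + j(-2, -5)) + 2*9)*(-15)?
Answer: 390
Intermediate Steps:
j(N, K) = -7 + K + N (j(N, K) = -7 + (N + K) = -7 + (K + N) = -7 + K + N)
X(E) = 0
Z(h) = 2*h (Z(h) = (h + h) + 0 = 2*h + 0 = 2*h)
(Z((-3 - 5) + j(-2, -5)) + 2*9)*(-15) = (2*((-3 - 5) + (-7 - 5 - 2)) + 2*9)*(-15) = (2*(-8 - 14) + 18)*(-15) = (2*(-22) + 18)*(-15) = (-44 + 18)*(-15) = -26*(-15) = 390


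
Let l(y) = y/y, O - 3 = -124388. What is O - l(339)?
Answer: -124386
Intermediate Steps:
O = -124385 (O = 3 - 124388 = -124385)
l(y) = 1
O - l(339) = -124385 - 1*1 = -124385 - 1 = -124386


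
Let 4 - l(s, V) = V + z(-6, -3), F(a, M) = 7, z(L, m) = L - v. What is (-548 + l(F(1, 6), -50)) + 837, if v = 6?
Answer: 355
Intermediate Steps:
z(L, m) = -6 + L (z(L, m) = L - 1*6 = L - 6 = -6 + L)
l(s, V) = 16 - V (l(s, V) = 4 - (V + (-6 - 6)) = 4 - (V - 12) = 4 - (-12 + V) = 4 + (12 - V) = 16 - V)
(-548 + l(F(1, 6), -50)) + 837 = (-548 + (16 - 1*(-50))) + 837 = (-548 + (16 + 50)) + 837 = (-548 + 66) + 837 = -482 + 837 = 355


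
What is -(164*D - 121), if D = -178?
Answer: 29313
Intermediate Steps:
-(164*D - 121) = -(164*(-178) - 121) = -(-29192 - 121) = -1*(-29313) = 29313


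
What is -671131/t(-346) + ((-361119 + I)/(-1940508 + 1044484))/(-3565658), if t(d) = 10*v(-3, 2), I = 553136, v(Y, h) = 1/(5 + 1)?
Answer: -6432619786103846171/15974575718960 ≈ -4.0268e+5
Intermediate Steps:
v(Y, h) = 1/6
t(d) = 5/3 (t(d) = 10*(1/6) = 5/3)
-671131/t(-346) + ((-361119 + I)/(-1940508 + 1044484))/(-3565658) = -671131/5/3 + ((-361119 + 553136)/(-1940508 + 1044484))/(-3565658) = -671131*3/5 + (192017/(-896024))*(-1/3565658) = -2013393/5 + (192017*(-1/896024))*(-1/3565658) = -2013393/5 - 192017/896024*(-1/3565658) = -2013393/5 + 192017/3194915143792 = -6432619786103846171/15974575718960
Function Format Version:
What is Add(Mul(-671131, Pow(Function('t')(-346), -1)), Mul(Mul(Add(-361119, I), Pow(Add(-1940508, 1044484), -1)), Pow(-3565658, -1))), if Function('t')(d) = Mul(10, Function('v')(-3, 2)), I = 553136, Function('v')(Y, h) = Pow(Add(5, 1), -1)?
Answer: Rational(-6432619786103846171, 15974575718960) ≈ -4.0268e+5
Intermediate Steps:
Function('v')(Y, h) = Rational(1, 6) (Function('v')(Y, h) = Pow(6, -1) = Rational(1, 6))
Function('t')(d) = Rational(5, 3) (Function('t')(d) = Mul(10, Rational(1, 6)) = Rational(5, 3))
Add(Mul(-671131, Pow(Function('t')(-346), -1)), Mul(Mul(Add(-361119, I), Pow(Add(-1940508, 1044484), -1)), Pow(-3565658, -1))) = Add(Mul(-671131, Pow(Rational(5, 3), -1)), Mul(Mul(Add(-361119, 553136), Pow(Add(-1940508, 1044484), -1)), Pow(-3565658, -1))) = Add(Mul(-671131, Rational(3, 5)), Mul(Mul(192017, Pow(-896024, -1)), Rational(-1, 3565658))) = Add(Rational(-2013393, 5), Mul(Mul(192017, Rational(-1, 896024)), Rational(-1, 3565658))) = Add(Rational(-2013393, 5), Mul(Rational(-192017, 896024), Rational(-1, 3565658))) = Add(Rational(-2013393, 5), Rational(192017, 3194915143792)) = Rational(-6432619786103846171, 15974575718960)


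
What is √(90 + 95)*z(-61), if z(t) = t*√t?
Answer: -61*I*√11285 ≈ -6480.1*I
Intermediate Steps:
z(t) = t^(3/2)
√(90 + 95)*z(-61) = √(90 + 95)*(-61)^(3/2) = √185*(-61*I*√61) = -61*I*√11285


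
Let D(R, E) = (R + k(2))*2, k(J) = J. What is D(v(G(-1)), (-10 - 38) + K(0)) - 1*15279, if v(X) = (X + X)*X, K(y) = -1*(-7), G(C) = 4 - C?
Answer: -15175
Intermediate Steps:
K(y) = 7
v(X) = 2*X² (v(X) = (2*X)*X = 2*X²)
D(R, E) = 4 + 2*R (D(R, E) = (R + 2)*2 = (2 + R)*2 = 4 + 2*R)
D(v(G(-1)), (-10 - 38) + K(0)) - 1*15279 = (4 + 2*(2*(4 - 1*(-1))²)) - 1*15279 = (4 + 2*(2*(4 + 1)²)) - 15279 = (4 + 2*(2*5²)) - 15279 = (4 + 2*(2*25)) - 15279 = (4 + 2*50) - 15279 = (4 + 100) - 15279 = 104 - 15279 = -15175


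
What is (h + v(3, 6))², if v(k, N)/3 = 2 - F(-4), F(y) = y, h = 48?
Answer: 4356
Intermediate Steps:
v(k, N) = 18 (v(k, N) = 3*(2 - 1*(-4)) = 3*(2 + 4) = 3*6 = 18)
(h + v(3, 6))² = (48 + 18)² = 66² = 4356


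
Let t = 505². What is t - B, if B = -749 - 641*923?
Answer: 847417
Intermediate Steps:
B = -592392 (B = -749 - 591643 = -592392)
t = 255025
t - B = 255025 - 1*(-592392) = 255025 + 592392 = 847417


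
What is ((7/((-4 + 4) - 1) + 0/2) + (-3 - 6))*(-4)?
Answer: 64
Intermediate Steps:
((7/((-4 + 4) - 1) + 0/2) + (-3 - 6))*(-4) = ((7/(0 - 1) + 0*(½)) - 9)*(-4) = ((7/(-1) + 0) - 9)*(-4) = ((7*(-1) + 0) - 9)*(-4) = ((-7 + 0) - 9)*(-4) = (-7 - 9)*(-4) = -16*(-4) = 64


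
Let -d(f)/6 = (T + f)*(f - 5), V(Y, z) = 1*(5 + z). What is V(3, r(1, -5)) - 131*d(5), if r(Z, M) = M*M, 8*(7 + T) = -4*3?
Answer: 30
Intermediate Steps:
T = -17/2 (T = -7 + (-4*3)/8 = -7 + (⅛)*(-12) = -7 - 3/2 = -17/2 ≈ -8.5000)
r(Z, M) = M²
V(Y, z) = 5 + z
d(f) = -6*(-5 + f)*(-17/2 + f) (d(f) = -6*(-17/2 + f)*(f - 5) = -6*(-17/2 + f)*(-5 + f) = -6*(-5 + f)*(-17/2 + f))
V(3, r(1, -5)) - 131*d(5) = (5 + (-5)²) - 131*(-255 - 6*5² + 81*5) = (5 + 25) - 131*(-255 - 6*25 + 405) = 30 - 131*(-255 - 150 + 405) = 30 - 131*0 = 30 + 0 = 30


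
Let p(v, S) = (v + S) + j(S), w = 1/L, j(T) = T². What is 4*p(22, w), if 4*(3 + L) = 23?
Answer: 10888/121 ≈ 89.984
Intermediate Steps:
L = 11/4 (L = -3 + (¼)*23 = -3 + 23/4 = 11/4 ≈ 2.7500)
w = 4/11 (w = 1/(11/4) = 4/11 ≈ 0.36364)
p(v, S) = S + v + S² (p(v, S) = (v + S) + S² = (S + v) + S² = S + v + S²)
4*p(22, w) = 4*(4/11 + 22 + (4/11)²) = 4*(4/11 + 22 + 16/121) = 4*(2722/121) = 10888/121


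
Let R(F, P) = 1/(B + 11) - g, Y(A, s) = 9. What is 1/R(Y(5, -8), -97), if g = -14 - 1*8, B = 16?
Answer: 27/595 ≈ 0.045378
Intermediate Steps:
g = -22 (g = -14 - 8 = -22)
R(F, P) = 595/27 (R(F, P) = 1/(16 + 11) - 1*(-22) = 1/27 + 22 = 595/27)
1/R(Y(5, -8), -97) = 1/(595/27) = 27/595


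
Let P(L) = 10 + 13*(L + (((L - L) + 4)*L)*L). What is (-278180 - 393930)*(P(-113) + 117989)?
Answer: -524593952980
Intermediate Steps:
P(L) = 10 + 13*L + 52*L² (P(L) = 10 + 13*(L + ((0 + 4)*L)*L) = 10 + 13*(L + (4*L)*L) = 10 + 13*(L + 4*L²) = 10 + (13*L + 52*L²) = 10 + 13*L + 52*L²)
(-278180 - 393930)*(P(-113) + 117989) = (-278180 - 393930)*((10 + 13*(-113) + 52*(-113)²) + 117989) = -672110*((10 - 1469 + 52*12769) + 117989) = -672110*((10 - 1469 + 663988) + 117989) = -672110*(662529 + 117989) = -672110*780518 = -524593952980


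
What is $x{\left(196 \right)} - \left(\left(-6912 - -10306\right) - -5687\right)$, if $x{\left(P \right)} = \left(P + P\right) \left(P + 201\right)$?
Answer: $146543$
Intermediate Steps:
$x{\left(P \right)} = 2 P \left(201 + P\right)$
$x{\left(196 \right)} - \left(\left(-6912 - -10306\right) - -5687\right) = 2 \cdot 196 \left(201 + 196\right) - \left(\left(-6912 - -10306\right) - -5687\right) = 2 \cdot 196 \cdot 397 - \left(\left(-6912 + 10306\right) + 5687\right) = 155624 - \left(3394 + 5687\right) = 155624 - 9081 = 146543$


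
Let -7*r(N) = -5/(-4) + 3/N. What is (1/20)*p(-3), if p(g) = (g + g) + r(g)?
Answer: -169/560 ≈ -0.30179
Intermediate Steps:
r(N) = -5/28 - 3/(7*N) (r(N) = -(-5/(-4) + 3/N)/7 = -(-5*(-1/4) + 3/N)/7 = -(5/4 + 3/N)/7 = -5/28 - 3/(7*N))
p(g) = 2*g + (-12 - 5*g)/(28*g) (p(g) = (g + g) + (-12 - 5*g)/(28*g) = 2*g + (-12 - 5*g)/(28*g))
(1/20)*p(-3) = (1/20)*(-5/28 + 2*(-3) - 3/7/(-3)) = (1*(1/20))*(-5/28 - 6 - 3/7*(-1/3)) = (-5/28 - 6 + 1/7)/20 = (1/20)*(-169/28) = -169/560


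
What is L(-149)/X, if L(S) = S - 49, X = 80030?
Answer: -99/40015 ≈ -0.0024741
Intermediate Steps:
L(S) = -49 + S
L(-149)/X = (-49 - 149)/80030 = -198*1/80030 = -99/40015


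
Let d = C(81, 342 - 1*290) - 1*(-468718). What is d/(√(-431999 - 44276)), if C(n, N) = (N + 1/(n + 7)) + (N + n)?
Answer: -8252693*I*√19051/1676488 ≈ -679.44*I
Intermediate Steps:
C(n, N) = n + 1/(7 + n) + 2*N (C(n, N) = (N + 1/(7 + n)) + (N + n) = n + 1/(7 + n) + 2*N)
d = 41263465/88 (d = (1 + 81² + 7*81 + 14*(342 - 1*290) + 2*(342 - 1*290)*81)/(7 + 81) - 1*(-468718) = (1 + 6561 + 567 + 14*(342 - 290) + 2*(342 - 290)*81)/88 + 468718 = (1 + 6561 + 567 + 14*52 + 2*52*81)/88 + 468718 = (1 + 6561 + 567 + 728 + 8424)/88 + 468718 = (1/88)*16281 + 468718 = 16281/88 + 468718 = 41263465/88 ≈ 4.6890e+5)
d/(√(-431999 - 44276)) = 41263465/(88*(√(-431999 - 44276))) = 41263465/(88*(√(-476275))) = 41263465/(88*((5*I*√19051))) = 41263465*(-I*√19051/95255)/88 = -8252693*I*√19051/1676488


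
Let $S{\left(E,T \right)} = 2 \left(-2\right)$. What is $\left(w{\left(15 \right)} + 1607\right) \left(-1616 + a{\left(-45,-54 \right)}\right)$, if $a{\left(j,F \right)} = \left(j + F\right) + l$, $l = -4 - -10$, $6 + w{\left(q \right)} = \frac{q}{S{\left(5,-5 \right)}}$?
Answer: $- \frac{10918801}{4} \approx -2.7297 \cdot 10^{6}$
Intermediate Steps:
$S{\left(E,T \right)} = -4$
$w{\left(q \right)} = -6 - \frac{q}{4}$ ($w{\left(q \right)} = -6 + \frac{q}{-4} = -6 + q \left(- \frac{1}{4}\right) = -6 - \frac{q}{4}$)
$l = 6$ ($l = -4 + 10 = 6$)
$a{\left(j,F \right)} = 6 + F + j$ ($a{\left(j,F \right)} = \left(j + F\right) + 6 = \left(F + j\right) + 6 = 6 + F + j$)
$\left(w{\left(15 \right)} + 1607\right) \left(-1616 + a{\left(-45,-54 \right)}\right) = \left(\left(-6 - \frac{15}{4}\right) + 1607\right) \left(-1616 - 93\right) = \left(- \frac{39}{4} + 1607\right) \left(-1709\right) = \frac{6389}{4} \left(-1709\right) = - \frac{10918801}{4}$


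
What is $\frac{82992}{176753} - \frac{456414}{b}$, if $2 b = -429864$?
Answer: $\frac{16418363381}{6331645966} \approx 2.5931$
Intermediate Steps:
$b = -214932$ ($b = \frac{1}{2} \left(-429864\right) = -214932$)
$\frac{82992}{176753} - \frac{456414}{b} = \frac{82992}{176753} - \frac{456414}{-214932} = 82992 \cdot \frac{1}{176753} - - \frac{76069}{35822} = \frac{82992}{176753} + \frac{76069}{35822} = \frac{16418363381}{6331645966}$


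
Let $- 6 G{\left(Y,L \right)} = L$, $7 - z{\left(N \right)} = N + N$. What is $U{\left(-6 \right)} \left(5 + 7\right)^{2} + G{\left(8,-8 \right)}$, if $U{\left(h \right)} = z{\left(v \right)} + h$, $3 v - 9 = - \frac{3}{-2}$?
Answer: $- \frac{2588}{3} \approx -862.67$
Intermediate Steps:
$v = \frac{7}{2}$ ($v = 3 + \frac{\left(-3\right) \frac{1}{-2}}{3} = 3 + \frac{\left(-3\right) \left(- \frac{1}{2}\right)}{3} = 3 + \frac{1}{3} \cdot \frac{3}{2} = 3 + \frac{1}{2} = \frac{7}{2} \approx 3.5$)
$z{\left(N \right)} = 7 - 2 N$ ($z{\left(N \right)} = 7 - \left(N + N\right) = 7 - 2 N$)
$U{\left(h \right)} = h$ ($U{\left(h \right)} = \left(7 - 7\right) + h = 0 + h = h$)
$G{\left(Y,L \right)} = - \frac{L}{6}$
$U{\left(-6 \right)} \left(5 + 7\right)^{2} + G{\left(8,-8 \right)} = - 6 \left(5 + 7\right)^{2} - - \frac{4}{3} = - 6 \cdot 12^{2} + \frac{4}{3} = \left(-6\right) 144 + \frac{4}{3} = -864 + \frac{4}{3} = - \frac{2588}{3}$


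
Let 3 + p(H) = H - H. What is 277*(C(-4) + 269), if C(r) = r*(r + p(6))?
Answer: 82269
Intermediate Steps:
p(H) = -3 (p(H) = -3 + (H - H) = -3 + 0 = -3)
C(r) = r*(-3 + r) (C(r) = r*(r - 3) = r*(-3 + r))
277*(C(-4) + 269) = 277*(-4*(-3 - 4) + 269) = 277*(-4*(-7) + 269) = 277*(28 + 269) = 277*297 = 82269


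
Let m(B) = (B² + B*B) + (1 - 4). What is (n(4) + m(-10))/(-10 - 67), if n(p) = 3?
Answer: -200/77 ≈ -2.5974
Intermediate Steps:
m(B) = -3 + 2*B² (m(B) = (B² + B²) - 3 = 2*B² - 3 = -3 + 2*B²)
(n(4) + m(-10))/(-10 - 67) = (3 + (-3 + 2*(-10)²))/(-10 - 67) = (3 + (-3 + 2*100))/(-77) = -(3 + (-3 + 200))/77 = -(3 + 197)/77 = -1/77*200 = -200/77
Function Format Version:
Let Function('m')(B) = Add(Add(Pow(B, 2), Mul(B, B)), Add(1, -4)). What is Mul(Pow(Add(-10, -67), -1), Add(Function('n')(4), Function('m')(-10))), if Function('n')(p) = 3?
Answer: Rational(-200, 77) ≈ -2.5974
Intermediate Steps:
Function('m')(B) = Add(-3, Mul(2, Pow(B, 2))) (Function('m')(B) = Add(Add(Pow(B, 2), Pow(B, 2)), -3) = Add(Mul(2, Pow(B, 2)), -3) = Add(-3, Mul(2, Pow(B, 2))))
Mul(Pow(Add(-10, -67), -1), Add(Function('n')(4), Function('m')(-10))) = Mul(Pow(Add(-10, -67), -1), Add(3, Add(-3, Mul(2, Pow(-10, 2))))) = Mul(Pow(-77, -1), Add(3, Add(-3, Mul(2, 100)))) = Mul(Rational(-1, 77), Add(3, Add(-3, 200))) = Mul(Rational(-1, 77), Add(3, 197)) = Mul(Rational(-1, 77), 200) = Rational(-200, 77)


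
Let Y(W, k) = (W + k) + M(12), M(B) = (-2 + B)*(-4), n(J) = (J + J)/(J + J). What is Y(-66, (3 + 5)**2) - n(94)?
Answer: -43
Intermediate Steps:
n(J) = 1 (n(J) = (2*J)/((2*J)) = (2*J)*(1/(2*J)) = 1)
M(B) = 8 - 4*B
Y(W, k) = -40 + W + k (Y(W, k) = (W + k) + (8 - 4*12) = (W + k) + (8 - 48) = (W + k) - 40 = -40 + W + k)
Y(-66, (3 + 5)**2) - n(94) = (-40 - 66 + (3 + 5)**2) - 1*1 = (-40 - 66 + 8**2) - 1 = (-40 - 66 + 64) - 1 = -42 - 1 = -43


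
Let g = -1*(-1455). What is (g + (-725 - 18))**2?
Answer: 506944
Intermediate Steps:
g = 1455
(g + (-725 - 18))**2 = (1455 + (-725 - 18))**2 = (1455 - 743)**2 = 712**2 = 506944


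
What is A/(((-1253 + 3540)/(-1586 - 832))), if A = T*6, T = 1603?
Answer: -23256324/2287 ≈ -10169.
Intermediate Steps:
A = 9618 (A = 1603*6 = 9618)
A/(((-1253 + 3540)/(-1586 - 832))) = 9618/(((-1253 + 3540)/(-1586 - 832))) = 9618/((2287/(-2418))) = 9618/((2287*(-1/2418))) = 9618/(-2287/2418) = 9618*(-2418/2287) = -23256324/2287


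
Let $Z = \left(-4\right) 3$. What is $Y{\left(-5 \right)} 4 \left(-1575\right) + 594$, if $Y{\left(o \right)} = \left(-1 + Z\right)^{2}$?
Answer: $-1064106$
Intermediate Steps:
$Z = -12$
$Y{\left(o \right)} = 169$ ($Y{\left(o \right)} = \left(-1 - 12\right)^{2} = \left(-13\right)^{2} = 169$)
$Y{\left(-5 \right)} 4 \left(-1575\right) + 594 = 169 \cdot 4 \left(-1575\right) + 594 = 676 \left(-1575\right) + 594 = -1064700 + 594 = -1064106$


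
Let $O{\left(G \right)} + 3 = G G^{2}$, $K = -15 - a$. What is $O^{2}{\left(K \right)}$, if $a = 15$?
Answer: $729162009$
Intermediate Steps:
$K = -30$ ($K = -15 - 15 = -30$)
$O{\left(G \right)} = -3 + G^{3}$ ($O{\left(G \right)} = -3 + G G^{2} = -3 + G^{3}$)
$O^{2}{\left(K \right)} = \left(-3 + \left(-30\right)^{3}\right)^{2} = \left(-3 - 27000\right)^{2} = \left(-27003\right)^{2} = 729162009$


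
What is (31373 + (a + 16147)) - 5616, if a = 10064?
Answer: 51968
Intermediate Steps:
(31373 + (a + 16147)) - 5616 = (31373 + (10064 + 16147)) - 5616 = (31373 + 26211) - 5616 = 57584 - 5616 = 51968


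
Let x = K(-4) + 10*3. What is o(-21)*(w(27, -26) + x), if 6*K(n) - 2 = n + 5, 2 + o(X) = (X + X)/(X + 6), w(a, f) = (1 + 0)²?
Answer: 126/5 ≈ 25.200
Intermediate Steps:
w(a, f) = 1 (w(a, f) = 1² = 1)
o(X) = -2 + 2*X/(6 + X) (o(X) = -2 + (X + X)/(X + 6) = -2 + (2*X)/(6 + X) = -2 + 2*X/(6 + X))
K(n) = 7/6 + n/6 (K(n) = ⅓ + (n + 5)/6 = ⅓ + (5 + n)/6 = ⅓ + (⅚ + n/6) = 7/6 + n/6)
x = 61/2 (x = (7/6 + (⅙)*(-4)) + 10*3 = (7/6 - ⅔) + 30 = ½ + 30 = 61/2 ≈ 30.500)
o(-21)*(w(27, -26) + x) = (-12/(6 - 21))*(1 + 61/2) = -12/(-15)*(63/2) = -12*(-1/15)*(63/2) = (⅘)*(63/2) = 126/5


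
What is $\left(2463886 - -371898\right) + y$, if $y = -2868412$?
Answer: $-32628$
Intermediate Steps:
$\left(2463886 - -371898\right) + y = \left(2463886 - -371898\right) - 2868412 = \left(2463886 + 371898\right) - 2868412 = 2835784 - 2868412 = -32628$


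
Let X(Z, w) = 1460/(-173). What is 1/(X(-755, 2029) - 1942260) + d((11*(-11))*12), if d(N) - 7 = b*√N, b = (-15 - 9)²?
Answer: 2352086907/336012440 + 12672*I*√3 ≈ 7.0 + 21949.0*I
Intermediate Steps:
X(Z, w) = -1460/173 (X(Z, w) = 1460*(-1/173) = -1460/173)
b = 576 (b = (-24)² = 576)
d(N) = 7 + 576*√N
1/(X(-755, 2029) - 1942260) + d((11*(-11))*12) = 1/(-1460/173 - 1942260) + (7 + 576*√((11*(-11))*12)) = 1/(-336012440/173) + (7 + 576*√(-121*12)) = -173/336012440 + (7 + 576*√(-1452)) = -173/336012440 + (7 + 576*(22*I*√3)) = -173/336012440 + (7 + 12672*I*√3) = 2352086907/336012440 + 12672*I*√3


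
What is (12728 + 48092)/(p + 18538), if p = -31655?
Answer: -60820/13117 ≈ -4.6367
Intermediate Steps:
(12728 + 48092)/(p + 18538) = (12728 + 48092)/(-31655 + 18538) = 60820/(-13117) = 60820*(-1/13117) = -60820/13117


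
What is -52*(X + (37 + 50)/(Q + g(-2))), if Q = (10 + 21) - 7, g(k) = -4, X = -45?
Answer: 10569/5 ≈ 2113.8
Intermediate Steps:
Q = 24 (Q = 31 - 7 = 24)
-52*(X + (37 + 50)/(Q + g(-2))) = -52*(-45 + (37 + 50)/(24 - 4)) = -52*(-45 + 87/20) = -52*(-813/20) = 10569/5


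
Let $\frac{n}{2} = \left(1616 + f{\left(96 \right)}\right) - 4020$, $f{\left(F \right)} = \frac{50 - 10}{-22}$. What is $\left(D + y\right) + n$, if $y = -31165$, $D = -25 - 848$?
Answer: $- \frac{405346}{11} \approx -36850.0$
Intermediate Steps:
$D = -873$ ($D = -25 - 848 = -873$)
$f{\left(F \right)} = - \frac{20}{11}$ ($f{\left(F \right)} = \left(50 - 10\right) \left(- \frac{1}{22}\right) = 40 \left(- \frac{1}{22}\right) = - \frac{20}{11}$)
$n = - \frac{52928}{11}$ ($n = 2 \left(\left(1616 - \frac{20}{11}\right) - 4020\right) = 2 \left(\frac{17756}{11} - 4020\right) = 2 \left(- \frac{26464}{11}\right) = - \frac{52928}{11} \approx -4811.6$)
$\left(D + y\right) + n = \left(-873 - 31165\right) - \frac{52928}{11} = -32038 - \frac{52928}{11} = - \frac{405346}{11}$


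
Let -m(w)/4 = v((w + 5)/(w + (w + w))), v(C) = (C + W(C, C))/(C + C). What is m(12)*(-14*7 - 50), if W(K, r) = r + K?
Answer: 888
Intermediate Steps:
W(K, r) = K + r
v(C) = 3/2 (v(C) = (C + (C + C))/(C + C) = (C + 2*C)/((2*C)) = (3*C)*(1/(2*C)) = 3/2)
m(w) = -6 (m(w) = -4*3/2 = -6)
m(12)*(-14*7 - 50) = -6*(-14*7 - 50) = -6*(-98 - 50) = -6*(-148) = 888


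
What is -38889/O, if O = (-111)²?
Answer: -4321/1369 ≈ -3.1563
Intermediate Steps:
O = 12321
-38889/O = -38889/12321 = -38889*1/12321 = -4321/1369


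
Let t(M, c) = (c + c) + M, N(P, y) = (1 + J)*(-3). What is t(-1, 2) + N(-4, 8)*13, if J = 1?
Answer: -75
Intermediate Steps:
N(P, y) = -6 (N(P, y) = (1 + 1)*(-3) = 2*(-3) = -6)
t(M, c) = M + 2*c (t(M, c) = 2*c + M = M + 2*c)
t(-1, 2) + N(-4, 8)*13 = (-1 + 2*2) - 6*13 = (-1 + 4) - 78 = 3 - 78 = -75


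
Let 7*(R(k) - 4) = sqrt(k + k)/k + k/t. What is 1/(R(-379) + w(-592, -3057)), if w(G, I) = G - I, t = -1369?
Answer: 42967514988671/106088493839820183 + 13119127*I*sqrt(758)/212176987679640366 ≈ 0.00040502 + 1.7023e-9*I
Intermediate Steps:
R(k) = 4 - k/9583 + sqrt(2)/(7*sqrt(k)) (R(k) = 4 + (sqrt(k + k)/k + k/(-1369))/7 = 4 + (sqrt(2*k)/k + k*(-1/1369))/7 = 4 + ((sqrt(2)*sqrt(k))/k - k/1369)/7 = 4 + (sqrt(2)/sqrt(k) - k/1369)/7 = 4 + (-k/1369 + sqrt(2)/sqrt(k))/7 = 4 + (-k/9583 + sqrt(2)/(7*sqrt(k))) = 4 - k/9583 + sqrt(2)/(7*sqrt(k)))
1/(R(-379) + w(-592, -3057)) = 1/((4 - 1/9583*(-379) + sqrt(2)/(7*sqrt(-379))) + (-592 - 1*(-3057))) = 1/((4 + 379/9583 + sqrt(2)*(-I*sqrt(379)/379)/7) + (-592 + 3057)) = 1/((4 + 379/9583 - I*sqrt(758)/2653) + 2465) = 1/((38711/9583 - I*sqrt(758)/2653) + 2465) = 1/(23660806/9583 - I*sqrt(758)/2653)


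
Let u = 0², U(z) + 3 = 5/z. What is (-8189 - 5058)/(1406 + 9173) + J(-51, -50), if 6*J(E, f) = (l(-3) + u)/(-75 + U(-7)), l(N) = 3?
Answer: -14672247/11658058 ≈ -1.2586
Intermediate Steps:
U(z) = -3 + 5/z
u = 0
J(E, f) = -7/1102 (J(E, f) = ((3 + 0)/(-75 + (-3 + 5/(-7))))/6 = (3/(-75 + (-3 + 5*(-⅐))))/6 = (3/(-75 + (-3 - 5/7)))/6 = (3/(-75 - 26/7))/6 = (3/(-551/7))/6 = (3*(-7/551))/6 = (⅙)*(-21/551) = -7/1102)
(-8189 - 5058)/(1406 + 9173) + J(-51, -50) = (-8189 - 5058)/(1406 + 9173) - 7/1102 = -13247/10579 - 7/1102 = -14672247/11658058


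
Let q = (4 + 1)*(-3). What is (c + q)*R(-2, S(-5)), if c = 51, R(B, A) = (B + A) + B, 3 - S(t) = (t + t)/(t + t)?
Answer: -72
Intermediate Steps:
S(t) = 2 (S(t) = 3 - (t + t)/(t + t) = 3 - 2*t/(2*t) = 3 - 2*t*1/(2*t) = 3 - 1*1 = 3 - 1 = 2)
R(B, A) = A + 2*B (R(B, A) = (A + B) + B = A + 2*B)
q = -15 (q = 5*(-3) = -15)
(c + q)*R(-2, S(-5)) = (51 - 15)*(2 + 2*(-2)) = 36*(2 - 4) = 36*(-2) = -72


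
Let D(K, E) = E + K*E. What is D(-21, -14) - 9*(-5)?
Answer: 325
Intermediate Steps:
D(K, E) = E + E*K
D(-21, -14) - 9*(-5) = -14*(1 - 21) - 9*(-5) = -14*(-20) + 45 = 280 + 45 = 325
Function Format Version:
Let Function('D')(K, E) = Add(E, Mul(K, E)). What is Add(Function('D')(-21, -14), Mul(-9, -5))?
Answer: 325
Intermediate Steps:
Function('D')(K, E) = Add(E, Mul(E, K))
Add(Function('D')(-21, -14), Mul(-9, -5)) = Add(Mul(-14, Add(1, -21)), Mul(-9, -5)) = Add(Mul(-14, -20), 45) = Add(280, 45) = 325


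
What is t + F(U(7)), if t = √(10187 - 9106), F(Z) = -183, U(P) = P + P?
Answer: -183 + √1081 ≈ -150.12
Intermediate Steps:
U(P) = 2*P
t = √1081 ≈ 32.879
t + F(U(7)) = √1081 - 183 = -183 + √1081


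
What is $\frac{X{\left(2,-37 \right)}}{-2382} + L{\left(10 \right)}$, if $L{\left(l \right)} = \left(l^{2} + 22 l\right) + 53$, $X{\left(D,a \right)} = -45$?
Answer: $\frac{296177}{794} \approx 373.02$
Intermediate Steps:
$L{\left(l \right)} = 53 + l^{2} + 22 l$
$\frac{X{\left(2,-37 \right)}}{-2382} + L{\left(10 \right)} = - \frac{45}{-2382} + \left(53 + 10^{2} + 22 \cdot 10\right) = \left(-45\right) \left(- \frac{1}{2382}\right) + \left(53 + 100 + 220\right) = \frac{15}{794} + 373 = \frac{296177}{794}$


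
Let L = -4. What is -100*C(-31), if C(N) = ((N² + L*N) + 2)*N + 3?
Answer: 3369400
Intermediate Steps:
C(N) = 3 + N*(2 + N² - 4*N) (C(N) = ((N² - 4*N) + 2)*N + 3 = (2 + N² - 4*N)*N + 3 = N*(2 + N² - 4*N) + 3 = 3 + N*(2 + N² - 4*N))
-100*C(-31) = -100*(3 + (-31)³ - 4*(-31)² + 2*(-31)) = -100*(3 - 29791 - 4*961 - 62) = -100*(3 - 29791 - 3844 - 62) = -100*(-33694) = 3369400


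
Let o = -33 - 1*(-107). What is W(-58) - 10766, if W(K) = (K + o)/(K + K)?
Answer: -312218/29 ≈ -10766.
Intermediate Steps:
o = 74 (o = -33 + 107 = 74)
W(K) = (74 + K)/(2*K) (W(K) = (K + 74)/(K + K) = (74 + K)/((2*K)) = (74 + K)*(1/(2*K)) = (74 + K)/(2*K))
W(-58) - 10766 = (½)*(74 - 58)/(-58) - 10766 = (½)*(-1/58)*16 - 10766 = -4/29 - 10766 = -312218/29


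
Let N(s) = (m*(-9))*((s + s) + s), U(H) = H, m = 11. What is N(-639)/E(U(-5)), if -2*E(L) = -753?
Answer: 126522/251 ≈ 504.07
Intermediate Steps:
N(s) = -297*s (N(s) = (11*(-9))*((s + s) + s) = -99*(2*s + s) = -297*s)
E(L) = 753/2 (E(L) = -1/2*(-753) = 753/2)
N(-639)/E(U(-5)) = (-297*(-639))/(753/2) = 189783*(2/753) = 126522/251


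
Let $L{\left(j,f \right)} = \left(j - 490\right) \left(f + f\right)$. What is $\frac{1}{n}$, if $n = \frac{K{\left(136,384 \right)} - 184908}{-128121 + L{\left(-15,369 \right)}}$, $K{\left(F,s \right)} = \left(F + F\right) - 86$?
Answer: $\frac{166937}{61574} \approx 2.7112$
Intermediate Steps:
$L{\left(j,f \right)} = 2 f \left(-490 + j\right)$ ($L{\left(j,f \right)} = \left(-490 + j\right) 2 f = 2 f \left(-490 + j\right)$)
$K{\left(F,s \right)} = -86 + 2 F$ ($K{\left(F,s \right)} = 2 F - 86 = -86 + 2 F$)
$n = \frac{61574}{166937}$ ($n = \frac{\left(-86 + 2 \cdot 136\right) - 184908}{-128121 + 2 \cdot 369 \left(-490 - 15\right)} = \frac{\left(-86 + 272\right) - 184908}{-128121 + 2 \cdot 369 \left(-505\right)} = \frac{186 - 184908}{-128121 - 372690} = - \frac{184722}{-500811} = \left(-184722\right) \left(- \frac{1}{500811}\right) = \frac{61574}{166937} \approx 0.36885$)
$\frac{1}{n} = \frac{1}{\frac{61574}{166937}} = \frac{166937}{61574}$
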